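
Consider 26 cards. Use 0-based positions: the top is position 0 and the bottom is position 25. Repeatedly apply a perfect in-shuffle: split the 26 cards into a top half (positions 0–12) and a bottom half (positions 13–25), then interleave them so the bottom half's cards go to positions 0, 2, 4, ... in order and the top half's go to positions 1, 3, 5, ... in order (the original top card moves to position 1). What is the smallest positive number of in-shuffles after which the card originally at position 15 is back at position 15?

18

Follow position 15 under repeated in-shuffles:
15 → 4 → 9 → 19 → 12 → 25 → 24 → 22 → 18 → 10 → 21 → 16 → 6 → 13 → 0 → 1 → 3 → 7 → 15
It first returns after 18 in-shuffles.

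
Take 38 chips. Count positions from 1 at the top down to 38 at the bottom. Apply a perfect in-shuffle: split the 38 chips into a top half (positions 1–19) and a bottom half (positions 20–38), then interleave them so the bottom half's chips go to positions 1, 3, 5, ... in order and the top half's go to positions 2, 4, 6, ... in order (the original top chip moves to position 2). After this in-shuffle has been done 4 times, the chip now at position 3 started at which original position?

27

Work backwards from position 3, undoing one in-shuffle at a time:
3 ← 21 ← 30 ← 15 ← 27
So the chip now at position 3 started at position 27.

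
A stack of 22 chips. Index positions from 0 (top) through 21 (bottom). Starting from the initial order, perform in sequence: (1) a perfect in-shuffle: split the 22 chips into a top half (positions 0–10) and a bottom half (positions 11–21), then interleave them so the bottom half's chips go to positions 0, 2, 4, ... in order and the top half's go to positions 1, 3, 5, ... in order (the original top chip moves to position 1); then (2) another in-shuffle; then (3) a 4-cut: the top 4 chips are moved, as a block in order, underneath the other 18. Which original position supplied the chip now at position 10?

20

Undo the operations in reverse order, starting from position 10:
  undo op 3 (cut 4): 10 ← 14
  undo op 2 (in-shuffle, from bottom half): 14 ← 18
  undo op 1 (in-shuffle, from bottom half): 18 ← 20
So the chip at position 10 came from original position 20.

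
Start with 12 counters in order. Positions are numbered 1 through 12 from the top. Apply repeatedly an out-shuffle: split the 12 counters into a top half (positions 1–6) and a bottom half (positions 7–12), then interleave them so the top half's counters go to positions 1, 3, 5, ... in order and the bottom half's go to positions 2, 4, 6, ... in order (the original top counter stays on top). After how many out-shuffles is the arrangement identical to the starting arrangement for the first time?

The out-shuffle permutes the 12 positions with cycle lengths [1, 1, 10].
Every counter is home exactly when every cycle has completed a whole number of laps, i.e. after lcm(1, 10) = 10 out-shuffles.

10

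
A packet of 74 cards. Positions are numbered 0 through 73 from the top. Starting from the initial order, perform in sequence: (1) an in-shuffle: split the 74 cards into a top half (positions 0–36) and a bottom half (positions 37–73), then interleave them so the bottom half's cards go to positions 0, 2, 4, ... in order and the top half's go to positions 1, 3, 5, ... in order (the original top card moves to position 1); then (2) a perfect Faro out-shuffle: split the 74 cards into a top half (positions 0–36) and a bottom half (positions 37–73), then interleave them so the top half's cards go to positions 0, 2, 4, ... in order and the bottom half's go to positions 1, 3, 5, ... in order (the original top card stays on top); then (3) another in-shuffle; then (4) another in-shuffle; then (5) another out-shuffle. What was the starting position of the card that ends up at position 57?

31

Undo the operations in reverse order, starting from position 57:
  undo op 5 (out-shuffle, from bottom half): 57 ← 65
  undo op 4 (in-shuffle, from top half): 65 ← 32
  undo op 3 (in-shuffle, from bottom half): 32 ← 53
  undo op 2 (out-shuffle, from bottom half): 53 ← 63
  undo op 1 (in-shuffle, from top half): 63 ← 31
So the card at position 57 came from original position 31.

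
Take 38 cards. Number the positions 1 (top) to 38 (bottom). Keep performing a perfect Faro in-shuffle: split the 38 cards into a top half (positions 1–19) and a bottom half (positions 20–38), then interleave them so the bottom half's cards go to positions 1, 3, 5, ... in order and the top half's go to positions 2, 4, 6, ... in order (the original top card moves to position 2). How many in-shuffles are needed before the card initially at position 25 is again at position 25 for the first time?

12

Follow position 25 under repeated in-shuffles:
25 → 11 → 22 → 5 → 10 → 20 → 1 → 2 → 4 → 8 → 16 → 32 → 25
It first returns after 12 in-shuffles.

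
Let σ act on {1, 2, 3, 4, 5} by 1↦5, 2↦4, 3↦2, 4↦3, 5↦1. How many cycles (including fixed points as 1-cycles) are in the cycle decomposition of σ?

Cycle decomposition: (1 5) (2 4 3).
2 cycles.

2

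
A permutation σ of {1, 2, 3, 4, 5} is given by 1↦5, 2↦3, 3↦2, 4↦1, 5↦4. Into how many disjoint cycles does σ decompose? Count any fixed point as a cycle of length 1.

Cycle decomposition: (1 5 4) (2 3).
2 cycles.

2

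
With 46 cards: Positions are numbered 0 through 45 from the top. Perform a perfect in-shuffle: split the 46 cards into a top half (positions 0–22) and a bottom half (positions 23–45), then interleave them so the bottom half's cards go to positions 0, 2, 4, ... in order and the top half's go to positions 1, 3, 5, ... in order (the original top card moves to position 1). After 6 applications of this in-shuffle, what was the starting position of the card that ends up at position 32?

Work backwards from position 32, undoing one in-shuffle at a time:
32 ← 39 ← 19 ← 9 ← 4 ← 25 ← 12
So the card now at position 32 started at position 12.

12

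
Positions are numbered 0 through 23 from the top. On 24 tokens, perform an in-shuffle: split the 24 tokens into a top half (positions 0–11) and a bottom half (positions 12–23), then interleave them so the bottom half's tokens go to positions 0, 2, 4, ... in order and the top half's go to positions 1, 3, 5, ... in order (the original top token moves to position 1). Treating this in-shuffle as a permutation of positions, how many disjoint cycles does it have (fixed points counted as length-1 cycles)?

Trace each unvisited position around until it returns:
(0 1 3 7 15 6 ... len 20) (4 9 19 14)
2 cycles in total.

2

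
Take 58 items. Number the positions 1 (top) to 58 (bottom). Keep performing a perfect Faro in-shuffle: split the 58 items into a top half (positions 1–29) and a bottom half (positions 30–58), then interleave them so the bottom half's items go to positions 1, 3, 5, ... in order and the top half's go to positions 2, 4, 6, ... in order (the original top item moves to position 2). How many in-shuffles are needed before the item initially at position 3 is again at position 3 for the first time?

58

Follow position 3 under repeated in-shuffles:
3 → 6 → 12 → 24 → 48 → 37 → 15 → 30 → ... → 3 (length 58)
It first returns after 58 in-shuffles.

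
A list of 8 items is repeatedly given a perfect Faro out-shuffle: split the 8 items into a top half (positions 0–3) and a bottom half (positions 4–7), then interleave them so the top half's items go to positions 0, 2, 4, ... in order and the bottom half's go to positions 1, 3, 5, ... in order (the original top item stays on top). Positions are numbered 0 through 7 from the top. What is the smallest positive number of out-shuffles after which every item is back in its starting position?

3

The out-shuffle permutes the 8 positions with cycle lengths [1, 1, 3, 3].
Every item is home exactly when every cycle has completed a whole number of laps, i.e. after lcm(1, 3) = 3 out-shuffles.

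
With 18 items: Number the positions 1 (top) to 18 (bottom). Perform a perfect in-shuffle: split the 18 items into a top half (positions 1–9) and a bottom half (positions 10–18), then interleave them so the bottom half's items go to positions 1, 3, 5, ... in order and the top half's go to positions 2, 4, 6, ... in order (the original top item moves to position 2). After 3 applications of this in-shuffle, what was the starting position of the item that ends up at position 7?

Work backwards from position 7, undoing one in-shuffle at a time:
7 ← 13 ← 16 ← 8
So the item now at position 7 started at position 8.

8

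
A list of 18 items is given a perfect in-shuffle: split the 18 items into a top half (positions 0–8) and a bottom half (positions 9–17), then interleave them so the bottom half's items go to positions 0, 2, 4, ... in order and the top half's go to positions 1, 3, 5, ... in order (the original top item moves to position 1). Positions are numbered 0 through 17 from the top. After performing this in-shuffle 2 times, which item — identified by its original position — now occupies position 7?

Work backwards from position 7, undoing one in-shuffle at a time:
7 ← 3 ← 1
So the item now at position 7 started at position 1.

1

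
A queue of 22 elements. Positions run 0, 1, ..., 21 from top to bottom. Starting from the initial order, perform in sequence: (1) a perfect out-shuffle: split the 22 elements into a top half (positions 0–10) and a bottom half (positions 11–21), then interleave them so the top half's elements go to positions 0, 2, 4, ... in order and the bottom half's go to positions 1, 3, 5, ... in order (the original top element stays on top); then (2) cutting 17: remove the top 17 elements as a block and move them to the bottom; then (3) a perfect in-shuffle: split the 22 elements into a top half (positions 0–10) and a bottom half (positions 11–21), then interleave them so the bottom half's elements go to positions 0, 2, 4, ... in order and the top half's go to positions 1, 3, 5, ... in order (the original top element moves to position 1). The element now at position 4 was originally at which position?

4

Undo the operations in reverse order, starting from position 4:
  undo op 3 (in-shuffle, from bottom half): 4 ← 13
  undo op 2 (cut 17): 13 ← 8
  undo op 1 (out-shuffle, from top half): 8 ← 4
So the element at position 4 came from original position 4.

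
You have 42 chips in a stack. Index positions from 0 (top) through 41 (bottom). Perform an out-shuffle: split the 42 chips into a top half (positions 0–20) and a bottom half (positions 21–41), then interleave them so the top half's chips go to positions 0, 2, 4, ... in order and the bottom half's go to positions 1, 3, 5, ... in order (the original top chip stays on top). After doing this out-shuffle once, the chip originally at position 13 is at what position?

Track the chip's position through each out-shuffle:
13 → 26

26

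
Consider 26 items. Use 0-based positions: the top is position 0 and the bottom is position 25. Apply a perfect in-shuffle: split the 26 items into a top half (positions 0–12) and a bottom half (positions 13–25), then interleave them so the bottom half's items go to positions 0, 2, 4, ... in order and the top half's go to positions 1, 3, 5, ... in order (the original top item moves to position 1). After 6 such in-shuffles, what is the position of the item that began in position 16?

Track the item's position through each in-shuffle:
16 → 6 → 13 → 0 → 1 → 3 → 7

7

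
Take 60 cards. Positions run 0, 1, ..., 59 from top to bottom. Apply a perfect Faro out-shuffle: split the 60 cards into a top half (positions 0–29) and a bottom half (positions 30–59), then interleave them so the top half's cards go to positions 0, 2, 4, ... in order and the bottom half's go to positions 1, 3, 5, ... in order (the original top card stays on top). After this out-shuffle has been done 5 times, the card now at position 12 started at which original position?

52

Work backwards from position 12, undoing one out-shuffle at a time:
12 ← 6 ← 3 ← 31 ← 45 ← 52
So the card now at position 12 started at position 52.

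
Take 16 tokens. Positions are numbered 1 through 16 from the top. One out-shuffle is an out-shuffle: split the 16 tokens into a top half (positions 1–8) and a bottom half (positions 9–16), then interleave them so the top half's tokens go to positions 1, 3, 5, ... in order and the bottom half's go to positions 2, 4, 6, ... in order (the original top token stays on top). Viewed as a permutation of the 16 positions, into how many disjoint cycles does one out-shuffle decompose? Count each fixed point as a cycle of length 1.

Trace each unvisited position around until it returns:
(1) (2 3 5 9) (4 7 13 10) (6 11) (8 15 14 12) (16)
6 cycles in total.

6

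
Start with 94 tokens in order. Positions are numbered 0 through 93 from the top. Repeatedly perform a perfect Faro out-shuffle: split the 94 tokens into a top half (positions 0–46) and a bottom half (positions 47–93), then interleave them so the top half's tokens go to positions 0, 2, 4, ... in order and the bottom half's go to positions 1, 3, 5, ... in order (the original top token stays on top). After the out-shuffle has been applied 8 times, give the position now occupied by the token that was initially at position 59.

Track the token's position through each out-shuffle:
59 → 25 → 50 → 7 → 14 → 28 → 56 → 19 → 38

38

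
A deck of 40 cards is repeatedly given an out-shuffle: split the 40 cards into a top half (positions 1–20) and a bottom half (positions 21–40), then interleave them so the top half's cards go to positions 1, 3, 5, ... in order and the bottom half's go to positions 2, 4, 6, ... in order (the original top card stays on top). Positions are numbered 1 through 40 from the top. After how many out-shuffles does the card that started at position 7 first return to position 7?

12

Follow position 7 under repeated out-shuffles:
7 → 13 → 25 → 10 → 19 → 37 → 34 → 28 → 16 → 31 → 22 → 4 → 7
It first returns after 12 out-shuffles.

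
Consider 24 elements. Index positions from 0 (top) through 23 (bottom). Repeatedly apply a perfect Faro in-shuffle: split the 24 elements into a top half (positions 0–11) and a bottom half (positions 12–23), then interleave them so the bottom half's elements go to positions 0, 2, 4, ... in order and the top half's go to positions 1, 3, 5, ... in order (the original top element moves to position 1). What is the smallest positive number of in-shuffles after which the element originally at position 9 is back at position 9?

Follow position 9 under repeated in-shuffles:
9 → 19 → 14 → 4 → 9
It first returns after 4 in-shuffles.

4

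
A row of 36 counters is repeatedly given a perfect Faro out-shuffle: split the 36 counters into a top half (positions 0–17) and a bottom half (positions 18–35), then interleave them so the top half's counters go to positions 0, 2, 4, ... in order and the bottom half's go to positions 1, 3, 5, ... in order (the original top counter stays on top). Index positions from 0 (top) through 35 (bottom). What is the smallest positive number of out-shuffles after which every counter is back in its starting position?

12

The out-shuffle permutes the 36 positions with cycle lengths [1, 1, 3, 3, 4, 12, 12].
Every counter is home exactly when every cycle has completed a whole number of laps, i.e. after lcm(1, 3, 4, 12) = 12 out-shuffles.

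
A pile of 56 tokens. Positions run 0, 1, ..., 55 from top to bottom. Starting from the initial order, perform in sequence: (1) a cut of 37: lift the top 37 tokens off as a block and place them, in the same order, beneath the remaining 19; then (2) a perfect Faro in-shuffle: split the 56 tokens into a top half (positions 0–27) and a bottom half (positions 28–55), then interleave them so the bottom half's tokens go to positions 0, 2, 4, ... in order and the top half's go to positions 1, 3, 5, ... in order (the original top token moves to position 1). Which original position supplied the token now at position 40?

Undo the operations in reverse order, starting from position 40:
  undo op 2 (in-shuffle, from bottom half): 40 ← 48
  undo op 1 (cut 37): 48 ← 29
So the token at position 40 came from original position 29.

29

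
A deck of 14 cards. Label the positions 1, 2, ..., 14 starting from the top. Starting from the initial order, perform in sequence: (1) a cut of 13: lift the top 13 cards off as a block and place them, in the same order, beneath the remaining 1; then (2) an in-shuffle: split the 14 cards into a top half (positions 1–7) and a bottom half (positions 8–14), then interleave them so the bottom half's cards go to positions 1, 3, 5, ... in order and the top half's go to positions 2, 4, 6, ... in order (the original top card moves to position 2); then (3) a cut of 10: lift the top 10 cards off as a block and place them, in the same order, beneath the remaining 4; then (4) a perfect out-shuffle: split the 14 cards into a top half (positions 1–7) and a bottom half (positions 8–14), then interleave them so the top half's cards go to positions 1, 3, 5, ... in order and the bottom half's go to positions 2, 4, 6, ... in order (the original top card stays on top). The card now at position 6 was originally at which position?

2

Undo the operations in reverse order, starting from position 6:
  undo op 4 (out-shuffle, from bottom half): 6 ← 10
  undo op 3 (cut 10): 10 ← 6
  undo op 2 (in-shuffle, from top half): 6 ← 3
  undo op 1 (cut 13): 3 ← 2
So the card at position 6 came from original position 2.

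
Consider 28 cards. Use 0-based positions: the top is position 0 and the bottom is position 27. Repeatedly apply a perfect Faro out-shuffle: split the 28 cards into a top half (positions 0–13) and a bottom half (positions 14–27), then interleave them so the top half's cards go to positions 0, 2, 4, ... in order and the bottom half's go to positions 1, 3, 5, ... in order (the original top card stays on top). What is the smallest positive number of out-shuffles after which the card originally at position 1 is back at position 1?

18

Follow position 1 under repeated out-shuffles:
1 → 2 → 4 → 8 → 16 → 5 → 10 → 20 → 13 → 26 → 25 → 23 → 19 → 11 → 22 → 17 → 7 → 14 → 1
It first returns after 18 out-shuffles.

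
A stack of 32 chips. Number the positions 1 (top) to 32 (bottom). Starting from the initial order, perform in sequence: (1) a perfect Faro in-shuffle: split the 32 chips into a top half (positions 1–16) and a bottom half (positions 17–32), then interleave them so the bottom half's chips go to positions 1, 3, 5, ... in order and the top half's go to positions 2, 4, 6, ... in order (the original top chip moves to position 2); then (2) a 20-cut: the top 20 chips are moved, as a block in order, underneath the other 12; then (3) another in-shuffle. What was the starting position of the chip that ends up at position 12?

Undo the operations in reverse order, starting from position 12:
  undo op 3 (in-shuffle, from top half): 12 ← 6
  undo op 2 (cut 20): 6 ← 26
  undo op 1 (in-shuffle, from top half): 26 ← 13
So the chip at position 12 came from original position 13.

13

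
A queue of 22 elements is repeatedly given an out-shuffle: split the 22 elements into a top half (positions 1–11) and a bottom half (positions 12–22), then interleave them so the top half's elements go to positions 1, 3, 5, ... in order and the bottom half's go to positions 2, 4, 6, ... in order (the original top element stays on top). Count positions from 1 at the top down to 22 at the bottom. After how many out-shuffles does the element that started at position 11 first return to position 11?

6

Follow position 11 under repeated out-shuffles:
11 → 21 → 20 → 18 → 14 → 6 → 11
It first returns after 6 out-shuffles.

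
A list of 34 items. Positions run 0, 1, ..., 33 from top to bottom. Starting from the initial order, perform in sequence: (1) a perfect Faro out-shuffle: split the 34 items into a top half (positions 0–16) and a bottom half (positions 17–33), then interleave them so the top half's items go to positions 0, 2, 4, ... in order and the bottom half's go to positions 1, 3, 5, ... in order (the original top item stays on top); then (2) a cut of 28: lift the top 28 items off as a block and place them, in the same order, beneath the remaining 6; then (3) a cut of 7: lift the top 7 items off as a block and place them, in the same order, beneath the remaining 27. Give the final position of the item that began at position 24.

Track the item from position 24 forward through each operation:
  after op 1 (out-shuffle): 24 → 15
  after op 2 (cut 28): 15 → 21
  after op 3 (cut 7): 21 → 14

14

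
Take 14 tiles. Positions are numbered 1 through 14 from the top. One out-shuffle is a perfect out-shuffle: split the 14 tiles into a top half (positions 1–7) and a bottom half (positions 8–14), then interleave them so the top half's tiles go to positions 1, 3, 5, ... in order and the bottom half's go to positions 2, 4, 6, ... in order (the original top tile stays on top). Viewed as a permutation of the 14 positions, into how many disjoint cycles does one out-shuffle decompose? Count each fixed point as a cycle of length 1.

Trace each unvisited position around until it returns:
(1) (2 3 5 9 4 7 ... len 12) (14)
3 cycles in total.

3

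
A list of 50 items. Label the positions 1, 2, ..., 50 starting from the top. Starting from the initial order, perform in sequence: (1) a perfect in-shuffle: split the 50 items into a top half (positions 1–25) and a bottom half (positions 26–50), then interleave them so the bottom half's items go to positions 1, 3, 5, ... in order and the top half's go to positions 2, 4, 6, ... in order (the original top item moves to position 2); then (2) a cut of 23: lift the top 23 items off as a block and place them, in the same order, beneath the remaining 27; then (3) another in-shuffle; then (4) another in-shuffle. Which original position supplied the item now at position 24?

40

Undo the operations in reverse order, starting from position 24:
  undo op 4 (in-shuffle, from top half): 24 ← 12
  undo op 3 (in-shuffle, from top half): 12 ← 6
  undo op 2 (cut 23): 6 ← 29
  undo op 1 (in-shuffle, from bottom half): 29 ← 40
So the item at position 24 came from original position 40.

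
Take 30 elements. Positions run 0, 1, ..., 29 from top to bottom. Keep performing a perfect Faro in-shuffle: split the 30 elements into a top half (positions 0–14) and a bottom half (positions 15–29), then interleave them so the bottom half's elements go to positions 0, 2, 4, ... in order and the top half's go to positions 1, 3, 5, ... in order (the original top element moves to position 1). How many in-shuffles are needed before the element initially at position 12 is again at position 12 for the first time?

Follow position 12 under repeated in-shuffles:
12 → 25 → 20 → 10 → 21 → 12
It first returns after 5 in-shuffles.

5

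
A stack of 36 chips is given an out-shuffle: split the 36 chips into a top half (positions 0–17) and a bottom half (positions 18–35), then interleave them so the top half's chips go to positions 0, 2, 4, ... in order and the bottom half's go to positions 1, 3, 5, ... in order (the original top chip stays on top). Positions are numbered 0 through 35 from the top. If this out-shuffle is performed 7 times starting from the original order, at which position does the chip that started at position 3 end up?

Track the chip's position through each out-shuffle:
3 → 6 → 12 → 24 → 13 → 26 → 17 → 34

34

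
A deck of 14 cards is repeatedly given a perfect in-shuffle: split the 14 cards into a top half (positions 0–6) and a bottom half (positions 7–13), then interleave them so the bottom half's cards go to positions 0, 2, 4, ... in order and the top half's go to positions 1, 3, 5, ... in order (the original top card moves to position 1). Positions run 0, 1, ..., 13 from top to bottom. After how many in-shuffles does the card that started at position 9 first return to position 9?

Follow position 9 under repeated in-shuffles:
9 → 4 → 9
It first returns after 2 in-shuffles.

2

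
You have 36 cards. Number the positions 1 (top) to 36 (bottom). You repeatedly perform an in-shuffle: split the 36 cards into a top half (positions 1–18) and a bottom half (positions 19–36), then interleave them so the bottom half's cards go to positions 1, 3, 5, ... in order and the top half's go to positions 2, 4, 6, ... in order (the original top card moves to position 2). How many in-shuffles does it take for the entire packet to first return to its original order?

36

The in-shuffle permutes the 36 positions with cycle lengths [36].
Every card is home exactly when every cycle has completed a whole number of laps, i.e. after lcm(36) = 36 in-shuffles.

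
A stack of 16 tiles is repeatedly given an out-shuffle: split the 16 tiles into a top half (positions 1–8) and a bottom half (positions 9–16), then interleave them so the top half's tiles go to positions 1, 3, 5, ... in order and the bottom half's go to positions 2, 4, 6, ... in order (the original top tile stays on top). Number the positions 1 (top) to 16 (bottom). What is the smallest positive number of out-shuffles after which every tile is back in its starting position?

The out-shuffle permutes the 16 positions with cycle lengths [1, 1, 2, 4, 4, 4].
Every tile is home exactly when every cycle has completed a whole number of laps, i.e. after lcm(1, 2, 4) = 4 out-shuffles.

4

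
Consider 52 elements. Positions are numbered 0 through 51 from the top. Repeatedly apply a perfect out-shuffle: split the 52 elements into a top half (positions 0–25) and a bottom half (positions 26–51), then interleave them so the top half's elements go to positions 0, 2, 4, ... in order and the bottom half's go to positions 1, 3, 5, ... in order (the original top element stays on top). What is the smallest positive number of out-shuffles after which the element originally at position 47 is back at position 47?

8

Follow position 47 under repeated out-shuffles:
47 → 43 → 35 → 19 → 38 → 25 → 50 → 49 → 47
It first returns after 8 out-shuffles.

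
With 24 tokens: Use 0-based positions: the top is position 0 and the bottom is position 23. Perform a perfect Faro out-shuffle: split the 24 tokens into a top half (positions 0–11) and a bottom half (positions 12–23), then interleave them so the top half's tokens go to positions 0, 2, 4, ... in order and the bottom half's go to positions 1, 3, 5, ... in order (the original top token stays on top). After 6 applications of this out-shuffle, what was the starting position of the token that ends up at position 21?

Work backwards from position 21, undoing one out-shuffle at a time:
21 ← 22 ← 11 ← 17 ← 20 ← 10 ← 5
So the token now at position 21 started at position 5.

5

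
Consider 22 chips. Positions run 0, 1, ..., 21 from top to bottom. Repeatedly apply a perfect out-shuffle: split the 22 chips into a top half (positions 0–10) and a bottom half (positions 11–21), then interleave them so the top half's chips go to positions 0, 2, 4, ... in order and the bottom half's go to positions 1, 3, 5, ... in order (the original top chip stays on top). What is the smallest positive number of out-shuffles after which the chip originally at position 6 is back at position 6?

Follow position 6 under repeated out-shuffles:
6 → 12 → 3 → 6
It first returns after 3 out-shuffles.

3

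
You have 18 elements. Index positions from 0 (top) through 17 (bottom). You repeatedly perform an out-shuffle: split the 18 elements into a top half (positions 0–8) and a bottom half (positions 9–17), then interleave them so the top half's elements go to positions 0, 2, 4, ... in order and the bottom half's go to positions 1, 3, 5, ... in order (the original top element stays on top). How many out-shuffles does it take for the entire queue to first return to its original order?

8

The out-shuffle permutes the 18 positions with cycle lengths [1, 1, 8, 8].
Every element is home exactly when every cycle has completed a whole number of laps, i.e. after lcm(1, 8) = 8 out-shuffles.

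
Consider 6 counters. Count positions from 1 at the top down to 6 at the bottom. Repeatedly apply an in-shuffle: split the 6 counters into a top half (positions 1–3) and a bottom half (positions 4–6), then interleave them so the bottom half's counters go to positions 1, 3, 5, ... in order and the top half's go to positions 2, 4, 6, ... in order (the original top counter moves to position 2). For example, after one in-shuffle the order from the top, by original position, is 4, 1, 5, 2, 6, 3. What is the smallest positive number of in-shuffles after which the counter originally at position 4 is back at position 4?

Follow position 4 under repeated in-shuffles:
4 → 1 → 2 → 4
It first returns after 3 in-shuffles.

3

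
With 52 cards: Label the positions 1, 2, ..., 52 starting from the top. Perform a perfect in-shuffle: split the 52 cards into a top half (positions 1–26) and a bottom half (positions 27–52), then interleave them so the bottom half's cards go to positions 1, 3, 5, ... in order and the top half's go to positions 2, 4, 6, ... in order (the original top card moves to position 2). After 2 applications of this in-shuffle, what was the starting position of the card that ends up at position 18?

Work backwards from position 18, undoing one in-shuffle at a time:
18 ← 9 ← 31
So the card now at position 18 started at position 31.

31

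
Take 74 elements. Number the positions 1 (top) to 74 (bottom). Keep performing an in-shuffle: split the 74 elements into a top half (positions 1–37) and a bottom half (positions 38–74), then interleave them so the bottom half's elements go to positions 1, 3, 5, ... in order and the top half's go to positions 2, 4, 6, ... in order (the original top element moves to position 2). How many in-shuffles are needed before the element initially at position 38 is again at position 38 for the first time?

20

Follow position 38 under repeated in-shuffles:
38 → 1 → 2 → 4 → 8 → 16 → 32 → 64 → 53 → 31 → 62 → 49 → 23 → 46 → 17 → 34 → 68 → 61 → 47 → 19 → 38
It first returns after 20 in-shuffles.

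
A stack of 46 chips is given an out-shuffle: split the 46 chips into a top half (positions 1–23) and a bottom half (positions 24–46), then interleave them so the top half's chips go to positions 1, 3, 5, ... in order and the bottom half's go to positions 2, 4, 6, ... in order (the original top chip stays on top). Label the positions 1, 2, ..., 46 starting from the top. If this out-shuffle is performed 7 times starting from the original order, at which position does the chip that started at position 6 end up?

11

Track the chip's position through each out-shuffle:
6 → 11 → 21 → 41 → 36 → 26 → 6 → 11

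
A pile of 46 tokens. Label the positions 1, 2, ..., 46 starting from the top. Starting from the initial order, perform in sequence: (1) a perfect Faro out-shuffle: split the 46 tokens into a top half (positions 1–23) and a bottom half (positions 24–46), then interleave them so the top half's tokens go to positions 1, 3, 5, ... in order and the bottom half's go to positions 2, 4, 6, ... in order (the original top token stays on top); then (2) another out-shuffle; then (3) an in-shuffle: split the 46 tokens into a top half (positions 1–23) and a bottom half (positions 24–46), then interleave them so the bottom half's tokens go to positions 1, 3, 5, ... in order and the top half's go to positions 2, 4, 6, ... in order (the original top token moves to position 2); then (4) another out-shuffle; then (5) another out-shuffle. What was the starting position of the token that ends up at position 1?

18

Undo the operations in reverse order, starting from position 1:
  undo op 5 (out-shuffle, from top half): 1 ← 1
  undo op 4 (out-shuffle, from top half): 1 ← 1
  undo op 3 (in-shuffle, from bottom half): 1 ← 24
  undo op 2 (out-shuffle, from bottom half): 24 ← 35
  undo op 1 (out-shuffle, from top half): 35 ← 18
So the token at position 1 came from original position 18.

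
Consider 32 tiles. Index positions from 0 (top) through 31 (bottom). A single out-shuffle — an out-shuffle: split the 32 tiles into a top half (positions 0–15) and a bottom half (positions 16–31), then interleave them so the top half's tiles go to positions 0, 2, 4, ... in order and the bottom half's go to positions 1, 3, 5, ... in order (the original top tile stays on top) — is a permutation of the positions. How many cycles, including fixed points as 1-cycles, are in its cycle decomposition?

8

Trace each unvisited position around until it returns:
(0) (1 2 4 8 16) (3 6 12 24 17) (5 10 20 9 18) (7 14 28 25 19) (11 22 13 26 21) (15 30 29 27 23) (31)
8 cycles in total.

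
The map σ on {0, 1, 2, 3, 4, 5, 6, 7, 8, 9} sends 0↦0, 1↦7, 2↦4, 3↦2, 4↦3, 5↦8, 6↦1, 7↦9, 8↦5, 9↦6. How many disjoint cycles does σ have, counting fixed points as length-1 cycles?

4

Cycle decomposition: (0) (1 7 9 6) (2 4 3) (5 8).
4 cycles.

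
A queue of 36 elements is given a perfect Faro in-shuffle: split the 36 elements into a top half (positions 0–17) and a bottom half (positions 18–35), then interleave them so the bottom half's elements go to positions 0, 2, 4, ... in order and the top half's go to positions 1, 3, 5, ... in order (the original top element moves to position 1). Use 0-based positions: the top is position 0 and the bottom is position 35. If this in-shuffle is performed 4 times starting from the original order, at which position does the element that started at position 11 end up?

Track the element's position through each in-shuffle:
11 → 23 → 10 → 21 → 6

6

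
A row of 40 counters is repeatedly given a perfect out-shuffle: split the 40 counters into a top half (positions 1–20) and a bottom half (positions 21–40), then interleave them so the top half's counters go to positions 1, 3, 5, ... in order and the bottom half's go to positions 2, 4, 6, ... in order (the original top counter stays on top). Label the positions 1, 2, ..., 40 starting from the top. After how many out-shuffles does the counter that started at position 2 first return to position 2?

Follow position 2 under repeated out-shuffles:
2 → 3 → 5 → 9 → 17 → 33 → 26 → 12 → 23 → 6 → 11 → 21 → 2
It first returns after 12 out-shuffles.

12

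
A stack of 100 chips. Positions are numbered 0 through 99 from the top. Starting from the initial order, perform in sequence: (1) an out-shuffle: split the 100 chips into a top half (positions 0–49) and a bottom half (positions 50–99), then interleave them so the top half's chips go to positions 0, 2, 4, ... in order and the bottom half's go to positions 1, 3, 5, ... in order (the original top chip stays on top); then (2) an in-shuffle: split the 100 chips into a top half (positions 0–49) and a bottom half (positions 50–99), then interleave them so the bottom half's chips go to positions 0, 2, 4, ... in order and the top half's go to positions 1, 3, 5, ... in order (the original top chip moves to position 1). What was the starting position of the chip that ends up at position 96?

49

Undo the operations in reverse order, starting from position 96:
  undo op 2 (in-shuffle, from bottom half): 96 ← 98
  undo op 1 (out-shuffle, from top half): 98 ← 49
So the chip at position 96 came from original position 49.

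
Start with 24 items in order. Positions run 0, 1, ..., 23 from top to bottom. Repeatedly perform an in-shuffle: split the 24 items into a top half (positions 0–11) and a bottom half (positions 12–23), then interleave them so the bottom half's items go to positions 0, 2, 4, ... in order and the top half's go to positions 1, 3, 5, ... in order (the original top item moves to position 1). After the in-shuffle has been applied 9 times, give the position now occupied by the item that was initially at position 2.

10

Track the item's position through each in-shuffle:
2 → 5 → 11 → 23 → 22 → 20 → 16 → 8 → 17 → 10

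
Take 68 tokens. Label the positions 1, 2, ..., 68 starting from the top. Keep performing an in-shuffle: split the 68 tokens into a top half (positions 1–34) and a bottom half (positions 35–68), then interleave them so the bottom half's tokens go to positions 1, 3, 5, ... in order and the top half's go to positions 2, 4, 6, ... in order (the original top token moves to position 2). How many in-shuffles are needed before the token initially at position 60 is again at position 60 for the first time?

Follow position 60 under repeated in-shuffles:
60 → 51 → 33 → 66 → 63 → 57 → 45 → 21 → 42 → 15 → 30 → 60
It first returns after 11 in-shuffles.

11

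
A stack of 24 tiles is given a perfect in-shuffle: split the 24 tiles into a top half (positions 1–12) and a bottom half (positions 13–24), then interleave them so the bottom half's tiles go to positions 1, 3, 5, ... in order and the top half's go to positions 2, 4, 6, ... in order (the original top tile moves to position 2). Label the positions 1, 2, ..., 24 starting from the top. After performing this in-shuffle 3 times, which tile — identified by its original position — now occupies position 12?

Work backwards from position 12, undoing one in-shuffle at a time:
12 ← 6 ← 3 ← 14
So the tile now at position 12 started at position 14.

14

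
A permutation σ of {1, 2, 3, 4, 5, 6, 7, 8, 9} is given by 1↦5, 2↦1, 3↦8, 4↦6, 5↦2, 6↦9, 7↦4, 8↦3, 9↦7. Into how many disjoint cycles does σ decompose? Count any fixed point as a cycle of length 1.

Cycle decomposition: (1 5 2) (3 8) (4 6 9 7).
3 cycles.

3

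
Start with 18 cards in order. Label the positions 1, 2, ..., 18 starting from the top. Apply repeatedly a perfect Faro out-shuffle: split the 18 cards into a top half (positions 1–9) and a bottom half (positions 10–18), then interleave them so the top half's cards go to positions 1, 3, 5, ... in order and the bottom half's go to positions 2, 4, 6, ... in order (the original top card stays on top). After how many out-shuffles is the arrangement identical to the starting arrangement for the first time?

8

The out-shuffle permutes the 18 positions with cycle lengths [1, 1, 8, 8].
Every card is home exactly when every cycle has completed a whole number of laps, i.e. after lcm(1, 8) = 8 out-shuffles.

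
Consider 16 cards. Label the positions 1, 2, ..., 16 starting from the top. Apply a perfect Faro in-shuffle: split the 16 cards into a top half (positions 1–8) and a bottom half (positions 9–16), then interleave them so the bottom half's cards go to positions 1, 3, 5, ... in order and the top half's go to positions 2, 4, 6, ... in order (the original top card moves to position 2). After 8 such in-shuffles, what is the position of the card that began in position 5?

Track the card's position through each in-shuffle:
5 → 10 → 3 → 6 → 12 → 7 → 14 → 11 → 5

5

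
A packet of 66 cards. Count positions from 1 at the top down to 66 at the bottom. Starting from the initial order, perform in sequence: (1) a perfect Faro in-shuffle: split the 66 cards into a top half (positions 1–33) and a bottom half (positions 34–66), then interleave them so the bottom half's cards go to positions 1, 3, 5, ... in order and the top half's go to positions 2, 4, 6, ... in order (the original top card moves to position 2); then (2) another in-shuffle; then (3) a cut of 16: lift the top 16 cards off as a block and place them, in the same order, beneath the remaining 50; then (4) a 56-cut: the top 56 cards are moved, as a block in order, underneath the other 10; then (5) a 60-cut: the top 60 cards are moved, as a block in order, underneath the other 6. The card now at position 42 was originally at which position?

44

Undo the operations in reverse order, starting from position 42:
  undo op 5 (cut 60): 42 ← 36
  undo op 4 (cut 56): 36 ← 26
  undo op 3 (cut 16): 26 ← 42
  undo op 2 (in-shuffle, from top half): 42 ← 21
  undo op 1 (in-shuffle, from bottom half): 21 ← 44
So the card at position 42 came from original position 44.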